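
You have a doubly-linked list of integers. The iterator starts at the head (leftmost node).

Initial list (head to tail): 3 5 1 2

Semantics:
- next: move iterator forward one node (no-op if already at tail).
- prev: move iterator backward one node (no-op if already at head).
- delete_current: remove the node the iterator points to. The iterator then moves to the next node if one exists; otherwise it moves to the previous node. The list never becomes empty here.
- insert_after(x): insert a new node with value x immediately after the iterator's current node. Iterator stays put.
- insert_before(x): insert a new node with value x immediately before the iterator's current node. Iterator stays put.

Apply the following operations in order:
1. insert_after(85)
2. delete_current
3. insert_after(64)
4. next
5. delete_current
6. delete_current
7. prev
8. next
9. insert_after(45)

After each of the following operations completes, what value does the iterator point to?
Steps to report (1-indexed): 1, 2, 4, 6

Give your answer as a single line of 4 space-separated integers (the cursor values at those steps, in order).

Answer: 3 85 64 1

Derivation:
After 1 (insert_after(85)): list=[3, 85, 5, 1, 2] cursor@3
After 2 (delete_current): list=[85, 5, 1, 2] cursor@85
After 3 (insert_after(64)): list=[85, 64, 5, 1, 2] cursor@85
After 4 (next): list=[85, 64, 5, 1, 2] cursor@64
After 5 (delete_current): list=[85, 5, 1, 2] cursor@5
After 6 (delete_current): list=[85, 1, 2] cursor@1
After 7 (prev): list=[85, 1, 2] cursor@85
After 8 (next): list=[85, 1, 2] cursor@1
After 9 (insert_after(45)): list=[85, 1, 45, 2] cursor@1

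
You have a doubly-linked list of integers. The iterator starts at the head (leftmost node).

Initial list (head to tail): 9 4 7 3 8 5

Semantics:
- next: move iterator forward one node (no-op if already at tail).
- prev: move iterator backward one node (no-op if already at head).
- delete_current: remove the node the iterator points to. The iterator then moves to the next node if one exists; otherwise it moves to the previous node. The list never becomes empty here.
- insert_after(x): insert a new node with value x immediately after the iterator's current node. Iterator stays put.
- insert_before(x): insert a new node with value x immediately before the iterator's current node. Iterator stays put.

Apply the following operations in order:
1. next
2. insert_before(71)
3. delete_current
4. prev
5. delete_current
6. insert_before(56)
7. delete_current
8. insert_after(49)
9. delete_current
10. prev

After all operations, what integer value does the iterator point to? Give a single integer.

After 1 (next): list=[9, 4, 7, 3, 8, 5] cursor@4
After 2 (insert_before(71)): list=[9, 71, 4, 7, 3, 8, 5] cursor@4
After 3 (delete_current): list=[9, 71, 7, 3, 8, 5] cursor@7
After 4 (prev): list=[9, 71, 7, 3, 8, 5] cursor@71
After 5 (delete_current): list=[9, 7, 3, 8, 5] cursor@7
After 6 (insert_before(56)): list=[9, 56, 7, 3, 8, 5] cursor@7
After 7 (delete_current): list=[9, 56, 3, 8, 5] cursor@3
After 8 (insert_after(49)): list=[9, 56, 3, 49, 8, 5] cursor@3
After 9 (delete_current): list=[9, 56, 49, 8, 5] cursor@49
After 10 (prev): list=[9, 56, 49, 8, 5] cursor@56

Answer: 56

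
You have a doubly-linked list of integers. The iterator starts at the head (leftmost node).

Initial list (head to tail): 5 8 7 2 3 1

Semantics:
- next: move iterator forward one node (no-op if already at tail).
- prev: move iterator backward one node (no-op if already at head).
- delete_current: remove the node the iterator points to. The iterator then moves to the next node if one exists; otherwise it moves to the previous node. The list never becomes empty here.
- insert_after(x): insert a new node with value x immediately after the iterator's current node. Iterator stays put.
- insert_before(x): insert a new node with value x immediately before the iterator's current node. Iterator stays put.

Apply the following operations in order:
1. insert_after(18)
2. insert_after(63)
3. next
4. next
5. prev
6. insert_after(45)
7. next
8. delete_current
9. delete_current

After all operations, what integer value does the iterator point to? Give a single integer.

Answer: 8

Derivation:
After 1 (insert_after(18)): list=[5, 18, 8, 7, 2, 3, 1] cursor@5
After 2 (insert_after(63)): list=[5, 63, 18, 8, 7, 2, 3, 1] cursor@5
After 3 (next): list=[5, 63, 18, 8, 7, 2, 3, 1] cursor@63
After 4 (next): list=[5, 63, 18, 8, 7, 2, 3, 1] cursor@18
After 5 (prev): list=[5, 63, 18, 8, 7, 2, 3, 1] cursor@63
After 6 (insert_after(45)): list=[5, 63, 45, 18, 8, 7, 2, 3, 1] cursor@63
After 7 (next): list=[5, 63, 45, 18, 8, 7, 2, 3, 1] cursor@45
After 8 (delete_current): list=[5, 63, 18, 8, 7, 2, 3, 1] cursor@18
After 9 (delete_current): list=[5, 63, 8, 7, 2, 3, 1] cursor@8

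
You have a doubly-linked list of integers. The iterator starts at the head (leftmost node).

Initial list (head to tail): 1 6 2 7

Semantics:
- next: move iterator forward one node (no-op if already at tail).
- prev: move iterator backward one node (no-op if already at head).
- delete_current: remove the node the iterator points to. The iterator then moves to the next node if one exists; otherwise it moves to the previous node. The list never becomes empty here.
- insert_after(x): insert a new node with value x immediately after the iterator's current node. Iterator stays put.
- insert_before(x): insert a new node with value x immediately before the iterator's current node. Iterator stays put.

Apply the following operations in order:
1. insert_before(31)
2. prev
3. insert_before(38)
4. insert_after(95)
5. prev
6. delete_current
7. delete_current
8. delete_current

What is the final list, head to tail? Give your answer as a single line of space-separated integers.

After 1 (insert_before(31)): list=[31, 1, 6, 2, 7] cursor@1
After 2 (prev): list=[31, 1, 6, 2, 7] cursor@31
After 3 (insert_before(38)): list=[38, 31, 1, 6, 2, 7] cursor@31
After 4 (insert_after(95)): list=[38, 31, 95, 1, 6, 2, 7] cursor@31
After 5 (prev): list=[38, 31, 95, 1, 6, 2, 7] cursor@38
After 6 (delete_current): list=[31, 95, 1, 6, 2, 7] cursor@31
After 7 (delete_current): list=[95, 1, 6, 2, 7] cursor@95
After 8 (delete_current): list=[1, 6, 2, 7] cursor@1

Answer: 1 6 2 7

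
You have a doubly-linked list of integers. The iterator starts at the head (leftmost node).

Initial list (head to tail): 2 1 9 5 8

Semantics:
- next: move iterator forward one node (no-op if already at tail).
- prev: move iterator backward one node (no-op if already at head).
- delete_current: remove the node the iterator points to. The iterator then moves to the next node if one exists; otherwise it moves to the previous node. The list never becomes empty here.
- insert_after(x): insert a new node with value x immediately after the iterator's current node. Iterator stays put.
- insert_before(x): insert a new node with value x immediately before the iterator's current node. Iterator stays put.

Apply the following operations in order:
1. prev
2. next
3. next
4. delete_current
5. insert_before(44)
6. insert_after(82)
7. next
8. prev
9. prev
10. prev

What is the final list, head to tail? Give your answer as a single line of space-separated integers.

After 1 (prev): list=[2, 1, 9, 5, 8] cursor@2
After 2 (next): list=[2, 1, 9, 5, 8] cursor@1
After 3 (next): list=[2, 1, 9, 5, 8] cursor@9
After 4 (delete_current): list=[2, 1, 5, 8] cursor@5
After 5 (insert_before(44)): list=[2, 1, 44, 5, 8] cursor@5
After 6 (insert_after(82)): list=[2, 1, 44, 5, 82, 8] cursor@5
After 7 (next): list=[2, 1, 44, 5, 82, 8] cursor@82
After 8 (prev): list=[2, 1, 44, 5, 82, 8] cursor@5
After 9 (prev): list=[2, 1, 44, 5, 82, 8] cursor@44
After 10 (prev): list=[2, 1, 44, 5, 82, 8] cursor@1

Answer: 2 1 44 5 82 8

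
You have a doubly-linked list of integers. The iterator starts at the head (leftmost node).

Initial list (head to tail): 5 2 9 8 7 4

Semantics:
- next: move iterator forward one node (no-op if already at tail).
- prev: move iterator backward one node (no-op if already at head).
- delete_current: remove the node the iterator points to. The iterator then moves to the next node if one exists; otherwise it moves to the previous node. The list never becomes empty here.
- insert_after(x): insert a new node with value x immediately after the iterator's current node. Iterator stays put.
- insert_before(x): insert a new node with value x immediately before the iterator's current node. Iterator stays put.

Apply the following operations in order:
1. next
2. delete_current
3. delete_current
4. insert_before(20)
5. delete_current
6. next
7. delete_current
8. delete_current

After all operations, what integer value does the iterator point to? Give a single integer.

Answer: 20

Derivation:
After 1 (next): list=[5, 2, 9, 8, 7, 4] cursor@2
After 2 (delete_current): list=[5, 9, 8, 7, 4] cursor@9
After 3 (delete_current): list=[5, 8, 7, 4] cursor@8
After 4 (insert_before(20)): list=[5, 20, 8, 7, 4] cursor@8
After 5 (delete_current): list=[5, 20, 7, 4] cursor@7
After 6 (next): list=[5, 20, 7, 4] cursor@4
After 7 (delete_current): list=[5, 20, 7] cursor@7
After 8 (delete_current): list=[5, 20] cursor@20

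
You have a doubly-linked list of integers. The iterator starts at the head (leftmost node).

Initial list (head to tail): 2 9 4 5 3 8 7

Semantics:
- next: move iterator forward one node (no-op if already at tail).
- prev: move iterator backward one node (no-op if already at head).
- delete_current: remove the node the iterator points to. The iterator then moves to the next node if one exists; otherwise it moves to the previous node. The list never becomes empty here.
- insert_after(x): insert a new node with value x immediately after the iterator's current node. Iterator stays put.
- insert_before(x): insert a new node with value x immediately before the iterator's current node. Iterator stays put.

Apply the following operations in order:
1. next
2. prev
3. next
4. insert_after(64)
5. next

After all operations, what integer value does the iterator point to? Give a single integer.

After 1 (next): list=[2, 9, 4, 5, 3, 8, 7] cursor@9
After 2 (prev): list=[2, 9, 4, 5, 3, 8, 7] cursor@2
After 3 (next): list=[2, 9, 4, 5, 3, 8, 7] cursor@9
After 4 (insert_after(64)): list=[2, 9, 64, 4, 5, 3, 8, 7] cursor@9
After 5 (next): list=[2, 9, 64, 4, 5, 3, 8, 7] cursor@64

Answer: 64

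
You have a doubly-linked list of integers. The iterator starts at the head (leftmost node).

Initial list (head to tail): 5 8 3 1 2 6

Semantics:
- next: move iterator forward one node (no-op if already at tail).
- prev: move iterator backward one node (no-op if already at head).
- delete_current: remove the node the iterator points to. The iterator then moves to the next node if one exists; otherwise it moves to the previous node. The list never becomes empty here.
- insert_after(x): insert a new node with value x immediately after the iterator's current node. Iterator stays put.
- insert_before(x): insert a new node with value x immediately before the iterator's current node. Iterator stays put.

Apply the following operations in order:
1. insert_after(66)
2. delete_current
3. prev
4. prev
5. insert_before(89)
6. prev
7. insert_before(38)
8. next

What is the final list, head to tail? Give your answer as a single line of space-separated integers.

Answer: 38 89 66 8 3 1 2 6

Derivation:
After 1 (insert_after(66)): list=[5, 66, 8, 3, 1, 2, 6] cursor@5
After 2 (delete_current): list=[66, 8, 3, 1, 2, 6] cursor@66
After 3 (prev): list=[66, 8, 3, 1, 2, 6] cursor@66
After 4 (prev): list=[66, 8, 3, 1, 2, 6] cursor@66
After 5 (insert_before(89)): list=[89, 66, 8, 3, 1, 2, 6] cursor@66
After 6 (prev): list=[89, 66, 8, 3, 1, 2, 6] cursor@89
After 7 (insert_before(38)): list=[38, 89, 66, 8, 3, 1, 2, 6] cursor@89
After 8 (next): list=[38, 89, 66, 8, 3, 1, 2, 6] cursor@66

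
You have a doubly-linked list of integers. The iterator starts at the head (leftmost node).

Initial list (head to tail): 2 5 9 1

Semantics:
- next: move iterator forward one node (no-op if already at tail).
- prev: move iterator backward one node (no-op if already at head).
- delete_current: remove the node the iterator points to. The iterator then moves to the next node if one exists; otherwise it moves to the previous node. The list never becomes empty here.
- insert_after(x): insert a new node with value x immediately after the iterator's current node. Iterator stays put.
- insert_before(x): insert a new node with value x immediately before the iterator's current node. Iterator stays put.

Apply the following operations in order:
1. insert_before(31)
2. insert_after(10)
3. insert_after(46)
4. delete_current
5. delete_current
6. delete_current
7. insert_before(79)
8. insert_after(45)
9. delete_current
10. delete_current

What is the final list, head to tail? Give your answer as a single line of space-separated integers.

Answer: 31 79 9 1

Derivation:
After 1 (insert_before(31)): list=[31, 2, 5, 9, 1] cursor@2
After 2 (insert_after(10)): list=[31, 2, 10, 5, 9, 1] cursor@2
After 3 (insert_after(46)): list=[31, 2, 46, 10, 5, 9, 1] cursor@2
After 4 (delete_current): list=[31, 46, 10, 5, 9, 1] cursor@46
After 5 (delete_current): list=[31, 10, 5, 9, 1] cursor@10
After 6 (delete_current): list=[31, 5, 9, 1] cursor@5
After 7 (insert_before(79)): list=[31, 79, 5, 9, 1] cursor@5
After 8 (insert_after(45)): list=[31, 79, 5, 45, 9, 1] cursor@5
After 9 (delete_current): list=[31, 79, 45, 9, 1] cursor@45
After 10 (delete_current): list=[31, 79, 9, 1] cursor@9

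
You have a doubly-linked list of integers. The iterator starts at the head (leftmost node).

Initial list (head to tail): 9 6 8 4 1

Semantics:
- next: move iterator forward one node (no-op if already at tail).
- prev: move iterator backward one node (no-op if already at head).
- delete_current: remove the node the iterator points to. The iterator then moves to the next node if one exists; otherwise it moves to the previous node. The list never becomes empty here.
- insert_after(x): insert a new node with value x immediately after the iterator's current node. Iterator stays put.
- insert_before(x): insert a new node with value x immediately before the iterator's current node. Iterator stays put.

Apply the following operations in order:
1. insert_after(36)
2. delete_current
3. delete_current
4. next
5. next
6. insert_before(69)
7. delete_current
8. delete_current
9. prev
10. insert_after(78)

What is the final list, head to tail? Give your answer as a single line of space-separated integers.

Answer: 6 8 78 69

Derivation:
After 1 (insert_after(36)): list=[9, 36, 6, 8, 4, 1] cursor@9
After 2 (delete_current): list=[36, 6, 8, 4, 1] cursor@36
After 3 (delete_current): list=[6, 8, 4, 1] cursor@6
After 4 (next): list=[6, 8, 4, 1] cursor@8
After 5 (next): list=[6, 8, 4, 1] cursor@4
After 6 (insert_before(69)): list=[6, 8, 69, 4, 1] cursor@4
After 7 (delete_current): list=[6, 8, 69, 1] cursor@1
After 8 (delete_current): list=[6, 8, 69] cursor@69
After 9 (prev): list=[6, 8, 69] cursor@8
After 10 (insert_after(78)): list=[6, 8, 78, 69] cursor@8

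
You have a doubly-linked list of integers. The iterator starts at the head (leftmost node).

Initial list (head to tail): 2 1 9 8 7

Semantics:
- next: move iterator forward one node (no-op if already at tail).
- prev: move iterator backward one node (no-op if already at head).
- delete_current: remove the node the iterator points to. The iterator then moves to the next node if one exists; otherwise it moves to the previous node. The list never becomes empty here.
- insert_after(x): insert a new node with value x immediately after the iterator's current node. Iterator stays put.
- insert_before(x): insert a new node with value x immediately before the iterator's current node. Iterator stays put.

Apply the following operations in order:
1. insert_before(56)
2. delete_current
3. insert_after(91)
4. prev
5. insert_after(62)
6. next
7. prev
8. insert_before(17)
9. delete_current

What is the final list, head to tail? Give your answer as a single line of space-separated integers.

Answer: 17 62 1 91 9 8 7

Derivation:
After 1 (insert_before(56)): list=[56, 2, 1, 9, 8, 7] cursor@2
After 2 (delete_current): list=[56, 1, 9, 8, 7] cursor@1
After 3 (insert_after(91)): list=[56, 1, 91, 9, 8, 7] cursor@1
After 4 (prev): list=[56, 1, 91, 9, 8, 7] cursor@56
After 5 (insert_after(62)): list=[56, 62, 1, 91, 9, 8, 7] cursor@56
After 6 (next): list=[56, 62, 1, 91, 9, 8, 7] cursor@62
After 7 (prev): list=[56, 62, 1, 91, 9, 8, 7] cursor@56
After 8 (insert_before(17)): list=[17, 56, 62, 1, 91, 9, 8, 7] cursor@56
After 9 (delete_current): list=[17, 62, 1, 91, 9, 8, 7] cursor@62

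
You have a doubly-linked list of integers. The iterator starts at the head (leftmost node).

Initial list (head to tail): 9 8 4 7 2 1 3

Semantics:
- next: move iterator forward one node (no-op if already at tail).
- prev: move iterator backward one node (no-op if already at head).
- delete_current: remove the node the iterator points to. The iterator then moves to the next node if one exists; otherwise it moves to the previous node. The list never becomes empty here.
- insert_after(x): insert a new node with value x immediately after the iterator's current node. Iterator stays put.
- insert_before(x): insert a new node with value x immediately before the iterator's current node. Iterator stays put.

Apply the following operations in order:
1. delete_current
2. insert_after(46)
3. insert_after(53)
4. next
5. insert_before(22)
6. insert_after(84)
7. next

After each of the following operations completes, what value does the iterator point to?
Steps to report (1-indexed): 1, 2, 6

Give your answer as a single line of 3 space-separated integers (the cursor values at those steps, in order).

After 1 (delete_current): list=[8, 4, 7, 2, 1, 3] cursor@8
After 2 (insert_after(46)): list=[8, 46, 4, 7, 2, 1, 3] cursor@8
After 3 (insert_after(53)): list=[8, 53, 46, 4, 7, 2, 1, 3] cursor@8
After 4 (next): list=[8, 53, 46, 4, 7, 2, 1, 3] cursor@53
After 5 (insert_before(22)): list=[8, 22, 53, 46, 4, 7, 2, 1, 3] cursor@53
After 6 (insert_after(84)): list=[8, 22, 53, 84, 46, 4, 7, 2, 1, 3] cursor@53
After 7 (next): list=[8, 22, 53, 84, 46, 4, 7, 2, 1, 3] cursor@84

Answer: 8 8 53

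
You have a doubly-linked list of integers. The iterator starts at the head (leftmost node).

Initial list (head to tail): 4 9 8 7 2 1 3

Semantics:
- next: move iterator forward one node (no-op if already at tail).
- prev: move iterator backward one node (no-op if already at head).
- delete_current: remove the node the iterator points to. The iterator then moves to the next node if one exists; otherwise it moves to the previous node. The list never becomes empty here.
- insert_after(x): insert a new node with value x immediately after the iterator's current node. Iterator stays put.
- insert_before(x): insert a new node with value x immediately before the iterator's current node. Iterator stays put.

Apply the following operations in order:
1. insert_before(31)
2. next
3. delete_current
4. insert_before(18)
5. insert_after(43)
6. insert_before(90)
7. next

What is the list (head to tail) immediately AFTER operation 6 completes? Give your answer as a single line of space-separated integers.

After 1 (insert_before(31)): list=[31, 4, 9, 8, 7, 2, 1, 3] cursor@4
After 2 (next): list=[31, 4, 9, 8, 7, 2, 1, 3] cursor@9
After 3 (delete_current): list=[31, 4, 8, 7, 2, 1, 3] cursor@8
After 4 (insert_before(18)): list=[31, 4, 18, 8, 7, 2, 1, 3] cursor@8
After 5 (insert_after(43)): list=[31, 4, 18, 8, 43, 7, 2, 1, 3] cursor@8
After 6 (insert_before(90)): list=[31, 4, 18, 90, 8, 43, 7, 2, 1, 3] cursor@8

Answer: 31 4 18 90 8 43 7 2 1 3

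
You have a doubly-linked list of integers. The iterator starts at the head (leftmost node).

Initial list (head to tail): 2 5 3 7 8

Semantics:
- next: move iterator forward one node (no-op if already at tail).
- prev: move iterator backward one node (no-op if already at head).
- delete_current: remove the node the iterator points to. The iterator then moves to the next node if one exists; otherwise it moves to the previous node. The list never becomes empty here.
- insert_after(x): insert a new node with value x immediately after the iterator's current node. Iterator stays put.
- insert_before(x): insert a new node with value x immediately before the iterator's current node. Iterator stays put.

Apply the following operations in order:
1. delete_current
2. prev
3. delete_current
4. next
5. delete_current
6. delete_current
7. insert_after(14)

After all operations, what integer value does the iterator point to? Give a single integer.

Answer: 3

Derivation:
After 1 (delete_current): list=[5, 3, 7, 8] cursor@5
After 2 (prev): list=[5, 3, 7, 8] cursor@5
After 3 (delete_current): list=[3, 7, 8] cursor@3
After 4 (next): list=[3, 7, 8] cursor@7
After 5 (delete_current): list=[3, 8] cursor@8
After 6 (delete_current): list=[3] cursor@3
After 7 (insert_after(14)): list=[3, 14] cursor@3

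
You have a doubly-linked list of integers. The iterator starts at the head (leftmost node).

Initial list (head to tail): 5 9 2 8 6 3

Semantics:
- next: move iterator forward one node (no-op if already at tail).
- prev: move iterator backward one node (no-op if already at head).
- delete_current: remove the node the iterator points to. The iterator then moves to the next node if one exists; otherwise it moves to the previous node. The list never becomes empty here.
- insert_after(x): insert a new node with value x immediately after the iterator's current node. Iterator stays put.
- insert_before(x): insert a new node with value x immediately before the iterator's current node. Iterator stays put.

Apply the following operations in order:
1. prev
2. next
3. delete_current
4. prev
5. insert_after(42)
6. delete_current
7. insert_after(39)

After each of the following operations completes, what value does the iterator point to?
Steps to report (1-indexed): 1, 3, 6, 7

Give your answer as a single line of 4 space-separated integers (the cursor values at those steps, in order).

Answer: 5 2 42 42

Derivation:
After 1 (prev): list=[5, 9, 2, 8, 6, 3] cursor@5
After 2 (next): list=[5, 9, 2, 8, 6, 3] cursor@9
After 3 (delete_current): list=[5, 2, 8, 6, 3] cursor@2
After 4 (prev): list=[5, 2, 8, 6, 3] cursor@5
After 5 (insert_after(42)): list=[5, 42, 2, 8, 6, 3] cursor@5
After 6 (delete_current): list=[42, 2, 8, 6, 3] cursor@42
After 7 (insert_after(39)): list=[42, 39, 2, 8, 6, 3] cursor@42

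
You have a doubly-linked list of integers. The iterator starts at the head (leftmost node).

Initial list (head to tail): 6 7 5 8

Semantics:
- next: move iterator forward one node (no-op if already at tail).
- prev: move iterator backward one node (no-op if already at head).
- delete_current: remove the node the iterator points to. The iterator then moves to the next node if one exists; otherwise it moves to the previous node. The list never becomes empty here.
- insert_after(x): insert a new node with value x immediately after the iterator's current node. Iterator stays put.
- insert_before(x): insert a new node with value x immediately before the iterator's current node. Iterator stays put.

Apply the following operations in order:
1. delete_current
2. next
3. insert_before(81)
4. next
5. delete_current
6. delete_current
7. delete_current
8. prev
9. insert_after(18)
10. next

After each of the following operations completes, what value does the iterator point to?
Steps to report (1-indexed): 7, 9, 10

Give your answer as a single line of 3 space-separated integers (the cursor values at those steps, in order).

After 1 (delete_current): list=[7, 5, 8] cursor@7
After 2 (next): list=[7, 5, 8] cursor@5
After 3 (insert_before(81)): list=[7, 81, 5, 8] cursor@5
After 4 (next): list=[7, 81, 5, 8] cursor@8
After 5 (delete_current): list=[7, 81, 5] cursor@5
After 6 (delete_current): list=[7, 81] cursor@81
After 7 (delete_current): list=[7] cursor@7
After 8 (prev): list=[7] cursor@7
After 9 (insert_after(18)): list=[7, 18] cursor@7
After 10 (next): list=[7, 18] cursor@18

Answer: 7 7 18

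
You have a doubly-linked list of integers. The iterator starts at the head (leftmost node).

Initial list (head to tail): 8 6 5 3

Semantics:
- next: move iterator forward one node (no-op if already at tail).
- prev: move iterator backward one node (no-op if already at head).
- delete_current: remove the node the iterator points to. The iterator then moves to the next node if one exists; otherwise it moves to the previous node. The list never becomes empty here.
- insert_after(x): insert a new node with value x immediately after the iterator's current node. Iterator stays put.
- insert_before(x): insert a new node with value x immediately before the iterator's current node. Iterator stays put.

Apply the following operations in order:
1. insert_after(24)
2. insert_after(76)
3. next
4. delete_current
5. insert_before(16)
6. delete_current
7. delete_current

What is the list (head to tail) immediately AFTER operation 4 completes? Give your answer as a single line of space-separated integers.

Answer: 8 24 6 5 3

Derivation:
After 1 (insert_after(24)): list=[8, 24, 6, 5, 3] cursor@8
After 2 (insert_after(76)): list=[8, 76, 24, 6, 5, 3] cursor@8
After 3 (next): list=[8, 76, 24, 6, 5, 3] cursor@76
After 4 (delete_current): list=[8, 24, 6, 5, 3] cursor@24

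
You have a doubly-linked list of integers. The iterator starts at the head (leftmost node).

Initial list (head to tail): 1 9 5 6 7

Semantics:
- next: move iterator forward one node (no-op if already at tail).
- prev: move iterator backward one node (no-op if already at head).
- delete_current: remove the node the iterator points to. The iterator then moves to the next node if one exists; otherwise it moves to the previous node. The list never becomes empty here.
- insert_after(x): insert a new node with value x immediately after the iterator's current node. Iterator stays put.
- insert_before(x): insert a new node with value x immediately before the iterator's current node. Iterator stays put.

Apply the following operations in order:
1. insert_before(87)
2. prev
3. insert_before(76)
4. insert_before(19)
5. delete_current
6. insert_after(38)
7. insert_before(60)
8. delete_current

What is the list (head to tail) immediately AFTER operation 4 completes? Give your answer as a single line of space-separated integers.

After 1 (insert_before(87)): list=[87, 1, 9, 5, 6, 7] cursor@1
After 2 (prev): list=[87, 1, 9, 5, 6, 7] cursor@87
After 3 (insert_before(76)): list=[76, 87, 1, 9, 5, 6, 7] cursor@87
After 4 (insert_before(19)): list=[76, 19, 87, 1, 9, 5, 6, 7] cursor@87

Answer: 76 19 87 1 9 5 6 7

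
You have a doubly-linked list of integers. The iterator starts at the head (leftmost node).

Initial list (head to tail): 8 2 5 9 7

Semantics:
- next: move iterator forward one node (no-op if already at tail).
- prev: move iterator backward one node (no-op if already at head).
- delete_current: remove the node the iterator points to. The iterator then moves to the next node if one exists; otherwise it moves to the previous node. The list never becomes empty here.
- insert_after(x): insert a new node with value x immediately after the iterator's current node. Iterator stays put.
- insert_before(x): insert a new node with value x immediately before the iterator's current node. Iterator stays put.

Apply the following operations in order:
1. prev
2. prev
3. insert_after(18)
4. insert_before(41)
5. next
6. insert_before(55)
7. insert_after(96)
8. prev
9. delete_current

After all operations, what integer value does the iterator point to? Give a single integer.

Answer: 18

Derivation:
After 1 (prev): list=[8, 2, 5, 9, 7] cursor@8
After 2 (prev): list=[8, 2, 5, 9, 7] cursor@8
After 3 (insert_after(18)): list=[8, 18, 2, 5, 9, 7] cursor@8
After 4 (insert_before(41)): list=[41, 8, 18, 2, 5, 9, 7] cursor@8
After 5 (next): list=[41, 8, 18, 2, 5, 9, 7] cursor@18
After 6 (insert_before(55)): list=[41, 8, 55, 18, 2, 5, 9, 7] cursor@18
After 7 (insert_after(96)): list=[41, 8, 55, 18, 96, 2, 5, 9, 7] cursor@18
After 8 (prev): list=[41, 8, 55, 18, 96, 2, 5, 9, 7] cursor@55
After 9 (delete_current): list=[41, 8, 18, 96, 2, 5, 9, 7] cursor@18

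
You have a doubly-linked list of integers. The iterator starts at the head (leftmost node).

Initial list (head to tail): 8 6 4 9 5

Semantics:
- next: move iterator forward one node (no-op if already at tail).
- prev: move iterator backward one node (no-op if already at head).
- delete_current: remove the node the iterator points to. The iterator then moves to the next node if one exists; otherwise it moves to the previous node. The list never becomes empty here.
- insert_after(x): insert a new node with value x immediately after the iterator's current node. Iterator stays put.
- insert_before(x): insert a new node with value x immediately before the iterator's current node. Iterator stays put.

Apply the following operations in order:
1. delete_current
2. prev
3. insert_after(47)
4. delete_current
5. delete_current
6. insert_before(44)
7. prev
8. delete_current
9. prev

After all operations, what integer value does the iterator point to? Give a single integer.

Answer: 4

Derivation:
After 1 (delete_current): list=[6, 4, 9, 5] cursor@6
After 2 (prev): list=[6, 4, 9, 5] cursor@6
After 3 (insert_after(47)): list=[6, 47, 4, 9, 5] cursor@6
After 4 (delete_current): list=[47, 4, 9, 5] cursor@47
After 5 (delete_current): list=[4, 9, 5] cursor@4
After 6 (insert_before(44)): list=[44, 4, 9, 5] cursor@4
After 7 (prev): list=[44, 4, 9, 5] cursor@44
After 8 (delete_current): list=[4, 9, 5] cursor@4
After 9 (prev): list=[4, 9, 5] cursor@4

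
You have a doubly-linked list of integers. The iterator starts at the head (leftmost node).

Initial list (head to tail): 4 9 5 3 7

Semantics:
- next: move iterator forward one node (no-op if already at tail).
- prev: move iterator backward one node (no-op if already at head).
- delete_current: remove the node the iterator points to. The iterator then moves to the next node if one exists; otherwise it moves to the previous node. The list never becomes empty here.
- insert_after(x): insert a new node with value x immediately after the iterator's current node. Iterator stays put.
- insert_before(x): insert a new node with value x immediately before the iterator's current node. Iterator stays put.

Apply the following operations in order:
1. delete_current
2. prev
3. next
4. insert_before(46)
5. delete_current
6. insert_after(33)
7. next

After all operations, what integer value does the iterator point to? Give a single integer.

Answer: 33

Derivation:
After 1 (delete_current): list=[9, 5, 3, 7] cursor@9
After 2 (prev): list=[9, 5, 3, 7] cursor@9
After 3 (next): list=[9, 5, 3, 7] cursor@5
After 4 (insert_before(46)): list=[9, 46, 5, 3, 7] cursor@5
After 5 (delete_current): list=[9, 46, 3, 7] cursor@3
After 6 (insert_after(33)): list=[9, 46, 3, 33, 7] cursor@3
After 7 (next): list=[9, 46, 3, 33, 7] cursor@33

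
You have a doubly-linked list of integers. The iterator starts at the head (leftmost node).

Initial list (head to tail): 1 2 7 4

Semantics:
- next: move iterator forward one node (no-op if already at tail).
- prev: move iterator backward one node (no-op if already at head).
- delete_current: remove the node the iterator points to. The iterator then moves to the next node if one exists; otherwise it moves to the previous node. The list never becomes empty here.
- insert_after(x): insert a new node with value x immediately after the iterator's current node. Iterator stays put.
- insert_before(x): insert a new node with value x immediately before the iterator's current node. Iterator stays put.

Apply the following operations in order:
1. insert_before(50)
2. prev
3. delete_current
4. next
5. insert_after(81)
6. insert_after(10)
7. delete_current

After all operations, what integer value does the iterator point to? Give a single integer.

After 1 (insert_before(50)): list=[50, 1, 2, 7, 4] cursor@1
After 2 (prev): list=[50, 1, 2, 7, 4] cursor@50
After 3 (delete_current): list=[1, 2, 7, 4] cursor@1
After 4 (next): list=[1, 2, 7, 4] cursor@2
After 5 (insert_after(81)): list=[1, 2, 81, 7, 4] cursor@2
After 6 (insert_after(10)): list=[1, 2, 10, 81, 7, 4] cursor@2
After 7 (delete_current): list=[1, 10, 81, 7, 4] cursor@10

Answer: 10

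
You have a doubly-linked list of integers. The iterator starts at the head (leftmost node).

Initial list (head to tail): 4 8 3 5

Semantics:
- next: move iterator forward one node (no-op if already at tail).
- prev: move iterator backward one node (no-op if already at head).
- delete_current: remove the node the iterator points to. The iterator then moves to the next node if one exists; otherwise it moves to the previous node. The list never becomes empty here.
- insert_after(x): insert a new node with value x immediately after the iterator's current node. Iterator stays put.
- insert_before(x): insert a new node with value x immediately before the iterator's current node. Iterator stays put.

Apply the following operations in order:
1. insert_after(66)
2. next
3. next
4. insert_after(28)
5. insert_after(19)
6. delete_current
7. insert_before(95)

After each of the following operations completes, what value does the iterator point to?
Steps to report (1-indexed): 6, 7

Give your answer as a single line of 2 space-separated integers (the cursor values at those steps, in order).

After 1 (insert_after(66)): list=[4, 66, 8, 3, 5] cursor@4
After 2 (next): list=[4, 66, 8, 3, 5] cursor@66
After 3 (next): list=[4, 66, 8, 3, 5] cursor@8
After 4 (insert_after(28)): list=[4, 66, 8, 28, 3, 5] cursor@8
After 5 (insert_after(19)): list=[4, 66, 8, 19, 28, 3, 5] cursor@8
After 6 (delete_current): list=[4, 66, 19, 28, 3, 5] cursor@19
After 7 (insert_before(95)): list=[4, 66, 95, 19, 28, 3, 5] cursor@19

Answer: 19 19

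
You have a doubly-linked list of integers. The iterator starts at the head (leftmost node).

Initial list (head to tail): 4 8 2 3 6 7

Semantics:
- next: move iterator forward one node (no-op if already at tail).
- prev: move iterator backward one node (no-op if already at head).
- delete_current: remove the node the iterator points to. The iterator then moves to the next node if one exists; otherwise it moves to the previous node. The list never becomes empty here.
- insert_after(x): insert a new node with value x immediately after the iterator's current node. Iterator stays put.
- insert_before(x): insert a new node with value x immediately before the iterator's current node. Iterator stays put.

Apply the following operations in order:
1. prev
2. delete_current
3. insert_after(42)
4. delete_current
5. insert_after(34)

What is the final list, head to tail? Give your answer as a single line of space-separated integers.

Answer: 42 34 2 3 6 7

Derivation:
After 1 (prev): list=[4, 8, 2, 3, 6, 7] cursor@4
After 2 (delete_current): list=[8, 2, 3, 6, 7] cursor@8
After 3 (insert_after(42)): list=[8, 42, 2, 3, 6, 7] cursor@8
After 4 (delete_current): list=[42, 2, 3, 6, 7] cursor@42
After 5 (insert_after(34)): list=[42, 34, 2, 3, 6, 7] cursor@42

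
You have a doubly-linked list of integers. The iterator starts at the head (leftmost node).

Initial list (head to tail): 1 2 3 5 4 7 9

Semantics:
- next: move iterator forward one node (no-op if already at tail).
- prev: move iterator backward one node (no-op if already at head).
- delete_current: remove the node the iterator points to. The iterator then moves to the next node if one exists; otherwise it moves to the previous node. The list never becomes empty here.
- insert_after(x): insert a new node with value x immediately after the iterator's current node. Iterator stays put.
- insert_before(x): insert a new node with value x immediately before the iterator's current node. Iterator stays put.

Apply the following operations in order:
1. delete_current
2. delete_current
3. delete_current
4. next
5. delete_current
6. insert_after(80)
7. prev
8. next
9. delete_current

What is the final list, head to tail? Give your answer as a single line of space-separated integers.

Answer: 5 80 9

Derivation:
After 1 (delete_current): list=[2, 3, 5, 4, 7, 9] cursor@2
After 2 (delete_current): list=[3, 5, 4, 7, 9] cursor@3
After 3 (delete_current): list=[5, 4, 7, 9] cursor@5
After 4 (next): list=[5, 4, 7, 9] cursor@4
After 5 (delete_current): list=[5, 7, 9] cursor@7
After 6 (insert_after(80)): list=[5, 7, 80, 9] cursor@7
After 7 (prev): list=[5, 7, 80, 9] cursor@5
After 8 (next): list=[5, 7, 80, 9] cursor@7
After 9 (delete_current): list=[5, 80, 9] cursor@80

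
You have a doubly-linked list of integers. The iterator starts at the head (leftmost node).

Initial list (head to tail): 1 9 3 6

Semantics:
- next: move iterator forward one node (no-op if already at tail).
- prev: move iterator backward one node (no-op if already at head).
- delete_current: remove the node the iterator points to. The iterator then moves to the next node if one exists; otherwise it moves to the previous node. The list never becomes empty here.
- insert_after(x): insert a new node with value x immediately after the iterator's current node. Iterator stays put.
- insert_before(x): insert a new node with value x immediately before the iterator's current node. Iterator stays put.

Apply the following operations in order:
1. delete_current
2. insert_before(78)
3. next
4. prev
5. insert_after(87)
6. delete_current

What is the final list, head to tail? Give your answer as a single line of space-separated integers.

Answer: 78 87 3 6

Derivation:
After 1 (delete_current): list=[9, 3, 6] cursor@9
After 2 (insert_before(78)): list=[78, 9, 3, 6] cursor@9
After 3 (next): list=[78, 9, 3, 6] cursor@3
After 4 (prev): list=[78, 9, 3, 6] cursor@9
After 5 (insert_after(87)): list=[78, 9, 87, 3, 6] cursor@9
After 6 (delete_current): list=[78, 87, 3, 6] cursor@87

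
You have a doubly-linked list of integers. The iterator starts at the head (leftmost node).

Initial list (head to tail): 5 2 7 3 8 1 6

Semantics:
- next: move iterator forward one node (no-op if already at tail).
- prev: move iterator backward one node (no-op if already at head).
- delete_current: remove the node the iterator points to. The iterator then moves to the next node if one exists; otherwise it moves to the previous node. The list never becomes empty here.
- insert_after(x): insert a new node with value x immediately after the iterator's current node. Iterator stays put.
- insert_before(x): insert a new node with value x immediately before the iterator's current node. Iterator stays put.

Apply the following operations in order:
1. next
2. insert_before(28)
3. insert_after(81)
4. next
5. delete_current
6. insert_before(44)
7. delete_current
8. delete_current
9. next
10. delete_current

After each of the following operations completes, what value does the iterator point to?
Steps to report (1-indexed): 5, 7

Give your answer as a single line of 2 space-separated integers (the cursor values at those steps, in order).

Answer: 7 3

Derivation:
After 1 (next): list=[5, 2, 7, 3, 8, 1, 6] cursor@2
After 2 (insert_before(28)): list=[5, 28, 2, 7, 3, 8, 1, 6] cursor@2
After 3 (insert_after(81)): list=[5, 28, 2, 81, 7, 3, 8, 1, 6] cursor@2
After 4 (next): list=[5, 28, 2, 81, 7, 3, 8, 1, 6] cursor@81
After 5 (delete_current): list=[5, 28, 2, 7, 3, 8, 1, 6] cursor@7
After 6 (insert_before(44)): list=[5, 28, 2, 44, 7, 3, 8, 1, 6] cursor@7
After 7 (delete_current): list=[5, 28, 2, 44, 3, 8, 1, 6] cursor@3
After 8 (delete_current): list=[5, 28, 2, 44, 8, 1, 6] cursor@8
After 9 (next): list=[5, 28, 2, 44, 8, 1, 6] cursor@1
After 10 (delete_current): list=[5, 28, 2, 44, 8, 6] cursor@6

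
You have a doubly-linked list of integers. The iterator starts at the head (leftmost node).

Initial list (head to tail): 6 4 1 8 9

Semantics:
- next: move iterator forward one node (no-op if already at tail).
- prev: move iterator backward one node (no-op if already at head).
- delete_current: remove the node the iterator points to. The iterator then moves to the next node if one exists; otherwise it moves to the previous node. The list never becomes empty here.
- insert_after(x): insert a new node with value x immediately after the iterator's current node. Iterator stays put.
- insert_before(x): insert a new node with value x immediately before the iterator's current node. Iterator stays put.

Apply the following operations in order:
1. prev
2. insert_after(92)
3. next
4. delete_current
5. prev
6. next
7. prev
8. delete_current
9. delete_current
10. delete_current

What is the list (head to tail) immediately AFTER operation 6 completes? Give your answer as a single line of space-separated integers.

Answer: 6 4 1 8 9

Derivation:
After 1 (prev): list=[6, 4, 1, 8, 9] cursor@6
After 2 (insert_after(92)): list=[6, 92, 4, 1, 8, 9] cursor@6
After 3 (next): list=[6, 92, 4, 1, 8, 9] cursor@92
After 4 (delete_current): list=[6, 4, 1, 8, 9] cursor@4
After 5 (prev): list=[6, 4, 1, 8, 9] cursor@6
After 6 (next): list=[6, 4, 1, 8, 9] cursor@4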